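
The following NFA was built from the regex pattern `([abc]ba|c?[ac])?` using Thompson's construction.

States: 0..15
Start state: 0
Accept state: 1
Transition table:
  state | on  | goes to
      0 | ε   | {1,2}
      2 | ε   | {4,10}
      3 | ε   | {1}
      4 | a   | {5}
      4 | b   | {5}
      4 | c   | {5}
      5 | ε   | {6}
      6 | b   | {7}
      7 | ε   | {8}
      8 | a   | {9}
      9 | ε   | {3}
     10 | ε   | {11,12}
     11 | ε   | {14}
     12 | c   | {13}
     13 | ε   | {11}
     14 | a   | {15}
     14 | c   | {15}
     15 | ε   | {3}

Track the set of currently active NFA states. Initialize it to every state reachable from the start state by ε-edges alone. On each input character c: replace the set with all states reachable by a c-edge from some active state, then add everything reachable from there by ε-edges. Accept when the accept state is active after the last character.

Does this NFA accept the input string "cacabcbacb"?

start: ε-closure({0}) = {0,1,2,4,10,11,12,14}
'c' @ 1: {1,3,5,6,11,13,14,15}  ✓accept
'a' @ 2: {1,3,15}  ✓accept
'c' @ 3: {}  — dead — no transitions
rest 'abcbacb' ignored (set empty)
after full input: {}  (accept=1 not in)

Answer: REJECT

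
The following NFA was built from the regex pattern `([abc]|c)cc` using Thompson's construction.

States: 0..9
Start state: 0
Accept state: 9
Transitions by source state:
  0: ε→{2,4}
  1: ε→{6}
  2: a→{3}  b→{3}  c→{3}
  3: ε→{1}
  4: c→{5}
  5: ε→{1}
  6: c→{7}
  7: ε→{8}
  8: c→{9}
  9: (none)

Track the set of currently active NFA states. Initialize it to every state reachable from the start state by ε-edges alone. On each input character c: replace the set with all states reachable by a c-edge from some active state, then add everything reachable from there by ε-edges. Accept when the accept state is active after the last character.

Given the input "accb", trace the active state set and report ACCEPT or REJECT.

initial (ε-close {0}): {0,2,4}
'a' @ 1: {1,3,6}
'c' @ 2: {7,8}
'c' @ 3: {9}  ✓accept
'b' @ 4: {}  — state set empty
final: {}; accept 9 not in set

Answer: REJECT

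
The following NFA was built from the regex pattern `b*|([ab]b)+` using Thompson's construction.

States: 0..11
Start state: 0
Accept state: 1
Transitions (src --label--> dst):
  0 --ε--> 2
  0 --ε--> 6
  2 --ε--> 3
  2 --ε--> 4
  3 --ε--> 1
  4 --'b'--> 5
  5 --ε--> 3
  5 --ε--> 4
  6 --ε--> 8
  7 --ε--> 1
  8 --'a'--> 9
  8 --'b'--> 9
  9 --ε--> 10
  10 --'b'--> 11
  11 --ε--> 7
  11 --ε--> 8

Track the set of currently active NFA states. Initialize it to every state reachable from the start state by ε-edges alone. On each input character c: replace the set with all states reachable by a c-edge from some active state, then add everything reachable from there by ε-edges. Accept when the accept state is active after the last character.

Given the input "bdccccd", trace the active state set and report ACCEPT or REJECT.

Answer: REJECT

Derivation:
start: ε-closure({0}) = {0,1,2,3,4,6,8}
'b' @ 1: {1,3,4,5,9,10}  ✓accept
'd' @ 2: {}  — dead — no transitions
rest 'ccccd' ignored (set empty)
end set {} — state 1 not in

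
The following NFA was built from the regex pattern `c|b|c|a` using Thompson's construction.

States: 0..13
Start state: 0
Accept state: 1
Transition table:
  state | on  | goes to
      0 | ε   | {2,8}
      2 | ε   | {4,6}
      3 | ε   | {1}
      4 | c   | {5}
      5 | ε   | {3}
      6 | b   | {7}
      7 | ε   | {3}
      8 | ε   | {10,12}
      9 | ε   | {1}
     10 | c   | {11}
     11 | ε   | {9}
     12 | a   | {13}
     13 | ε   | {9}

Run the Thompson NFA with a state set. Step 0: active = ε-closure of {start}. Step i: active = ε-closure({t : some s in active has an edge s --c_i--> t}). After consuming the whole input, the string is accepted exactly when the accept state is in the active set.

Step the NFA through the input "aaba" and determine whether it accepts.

Answer: REJECT

Trace:
initial (ε-close {0}): {0,2,4,6,8,10,12}
'a' @ 1: {1,9,13}  (accept∈set)
'a' @ 2: {}  — dead — no transitions
rest 'ba' ignored (set empty)
end set {} — state 1 not in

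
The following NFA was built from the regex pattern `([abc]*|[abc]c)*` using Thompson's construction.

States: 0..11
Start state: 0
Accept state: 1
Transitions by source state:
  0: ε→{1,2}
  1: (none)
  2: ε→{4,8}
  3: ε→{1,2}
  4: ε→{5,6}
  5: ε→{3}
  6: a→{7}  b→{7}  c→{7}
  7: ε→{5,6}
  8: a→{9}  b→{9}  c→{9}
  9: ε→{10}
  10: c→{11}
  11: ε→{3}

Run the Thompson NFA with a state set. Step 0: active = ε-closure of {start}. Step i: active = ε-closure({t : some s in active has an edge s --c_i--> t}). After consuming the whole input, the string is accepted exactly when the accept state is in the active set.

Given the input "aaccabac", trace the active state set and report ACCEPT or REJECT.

Answer: ACCEPT

Derivation:
S₀ = ε-closure({0}) = {0,1,2,3,4,5,6,8}
'a' @ 1: {1,2,3,4,5,6,7,8,9,10}  ✓accept
'a' @ 2: {1,2,3,4,5,6,7,8,9,10}  ✓accept
'c' @ 3: {1,2,3,4,5,6,7,8,9,10,11}  ✓accept
'c' @ 4: {1,2,3,4,5,6,7,8,9,10,11}  ✓accept
'a' @ 5: {1,2,3,4,5,6,7,8,9,10}  ✓accept
'b' @ 6: {1,2,3,4,5,6,7,8,9,10}  ✓accept
'a' @ 7: {1,2,3,4,5,6,7,8,9,10}  ✓accept
'c' @ 8: {1,2,3,4,5,6,7,8,9,10,11}  ✓accept
after full input: {1,2,3,4,5,6,7,8,9,10,11}  (accept=1 in)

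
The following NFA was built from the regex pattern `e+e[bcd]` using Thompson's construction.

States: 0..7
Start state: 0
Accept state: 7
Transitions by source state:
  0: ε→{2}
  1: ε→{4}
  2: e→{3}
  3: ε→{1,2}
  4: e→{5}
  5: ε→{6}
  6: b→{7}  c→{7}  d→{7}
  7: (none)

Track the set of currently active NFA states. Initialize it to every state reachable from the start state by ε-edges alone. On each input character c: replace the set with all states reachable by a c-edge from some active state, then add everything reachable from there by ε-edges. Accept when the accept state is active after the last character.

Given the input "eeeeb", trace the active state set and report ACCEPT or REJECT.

Answer: ACCEPT

Steps:
start: ε-closure({0}) = {0,2}
'e' @ 1: {1,2,3,4}
'e' @ 2: {1,2,3,4,5,6}
'e' @ 3: {1,2,3,4,5,6}
'e' @ 4: {1,2,3,4,5,6}
'b' @ 5: {7}  [accepting]
after full input: {7}  (accept=7 in)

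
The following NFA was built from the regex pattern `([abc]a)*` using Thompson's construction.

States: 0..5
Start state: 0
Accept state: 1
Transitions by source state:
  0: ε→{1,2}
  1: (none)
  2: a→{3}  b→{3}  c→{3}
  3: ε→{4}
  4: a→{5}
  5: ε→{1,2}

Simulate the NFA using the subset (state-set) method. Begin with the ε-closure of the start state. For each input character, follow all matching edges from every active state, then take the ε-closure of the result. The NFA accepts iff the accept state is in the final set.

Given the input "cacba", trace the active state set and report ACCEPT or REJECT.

S₀ = ε-closure({0}) = {0,1,2}
'c' @ 1: {3,4}
'a' @ 2: {1,2,5}  (accept∈set)
'c' @ 3: {3,4}
'b' @ 4: {}  — no active states
rest 'a' ignored (set empty)
final: {}; accept 1 not in set

Answer: REJECT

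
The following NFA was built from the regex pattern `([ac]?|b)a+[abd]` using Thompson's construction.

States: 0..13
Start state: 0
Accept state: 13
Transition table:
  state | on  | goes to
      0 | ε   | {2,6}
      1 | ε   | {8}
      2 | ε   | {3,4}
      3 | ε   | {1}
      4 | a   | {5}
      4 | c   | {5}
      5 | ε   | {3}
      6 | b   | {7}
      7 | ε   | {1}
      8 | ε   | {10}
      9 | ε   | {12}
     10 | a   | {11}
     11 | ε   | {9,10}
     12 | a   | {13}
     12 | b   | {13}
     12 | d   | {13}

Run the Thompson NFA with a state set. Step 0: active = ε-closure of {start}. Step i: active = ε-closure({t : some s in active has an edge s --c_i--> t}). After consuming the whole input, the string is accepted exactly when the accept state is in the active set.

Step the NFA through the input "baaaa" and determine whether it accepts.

start: ε-closure({0}) = {0,1,2,3,4,6,8,10}
'b' @ 1: {1,7,8,10}
'a' @ 2: {9,10,11,12}
'a' @ 3: {9,10,11,12,13}  ✓accept
'a' @ 4: {9,10,11,12,13}  ✓accept
'a' @ 5: {9,10,11,12,13}  ✓accept
after full input: {9,10,11,12,13}  (accept=13 in)

Answer: ACCEPT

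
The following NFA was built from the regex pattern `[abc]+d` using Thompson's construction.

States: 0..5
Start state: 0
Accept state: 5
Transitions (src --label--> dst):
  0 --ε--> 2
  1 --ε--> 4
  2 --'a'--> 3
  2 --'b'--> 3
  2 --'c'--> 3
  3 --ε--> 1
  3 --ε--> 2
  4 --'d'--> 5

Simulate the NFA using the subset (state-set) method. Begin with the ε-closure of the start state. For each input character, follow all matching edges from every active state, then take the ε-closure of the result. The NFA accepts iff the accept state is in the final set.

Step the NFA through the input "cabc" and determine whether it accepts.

S₀ = ε-closure({0}) = {0,2}
'c' @ 1: {1,2,3,4}
'a' @ 2: {1,2,3,4}
'b' @ 3: {1,2,3,4}
'c' @ 4: {1,2,3,4}
after full input: {1,2,3,4}  (accept=5 not in)

Answer: REJECT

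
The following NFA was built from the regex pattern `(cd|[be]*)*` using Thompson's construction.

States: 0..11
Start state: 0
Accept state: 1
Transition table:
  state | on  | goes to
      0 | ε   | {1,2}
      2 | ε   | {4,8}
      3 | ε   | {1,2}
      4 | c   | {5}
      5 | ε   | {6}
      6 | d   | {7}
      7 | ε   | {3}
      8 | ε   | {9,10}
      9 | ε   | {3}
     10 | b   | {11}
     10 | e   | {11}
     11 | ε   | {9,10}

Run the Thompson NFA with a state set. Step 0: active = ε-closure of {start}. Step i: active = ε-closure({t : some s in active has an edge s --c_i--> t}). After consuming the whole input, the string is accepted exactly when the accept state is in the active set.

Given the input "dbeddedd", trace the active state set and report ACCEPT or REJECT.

initial (ε-close {0}): {0,1,2,3,4,8,9,10}
'd' @ 1: {}  — no active states
rest 'beddedd' ignored (set empty)
final: {}; accept 1 not in set

Answer: REJECT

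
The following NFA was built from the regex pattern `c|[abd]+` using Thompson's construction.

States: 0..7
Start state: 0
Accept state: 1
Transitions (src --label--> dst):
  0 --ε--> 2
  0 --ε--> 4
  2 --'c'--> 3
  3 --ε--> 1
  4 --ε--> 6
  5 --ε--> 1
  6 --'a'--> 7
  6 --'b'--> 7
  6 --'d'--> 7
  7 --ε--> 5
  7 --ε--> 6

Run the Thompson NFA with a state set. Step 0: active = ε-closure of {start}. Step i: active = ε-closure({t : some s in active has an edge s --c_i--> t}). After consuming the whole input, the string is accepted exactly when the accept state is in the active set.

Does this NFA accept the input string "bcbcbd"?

Answer: REJECT

Steps:
S₀ = ε-closure({0}) = {0,2,4,6}
'b' @ 1: {1,5,6,7}  (accept∈set)
'c' @ 2: {}  — state set empty
rest 'bcbd' ignored (set empty)
final: {}; accept 1 not in set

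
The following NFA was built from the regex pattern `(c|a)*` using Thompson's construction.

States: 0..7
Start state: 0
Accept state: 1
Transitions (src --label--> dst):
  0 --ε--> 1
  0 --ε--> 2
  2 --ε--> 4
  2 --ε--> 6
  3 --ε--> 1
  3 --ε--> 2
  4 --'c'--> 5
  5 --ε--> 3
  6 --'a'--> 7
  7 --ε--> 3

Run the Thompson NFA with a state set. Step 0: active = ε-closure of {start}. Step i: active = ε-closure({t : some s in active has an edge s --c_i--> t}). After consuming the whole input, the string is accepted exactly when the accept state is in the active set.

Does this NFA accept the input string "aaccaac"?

Answer: ACCEPT

Steps:
initial (ε-close {0}): {0,1,2,4,6}
'a' @ 1: {1,2,3,4,6,7}  (accept∈set)
'a' @ 2: {1,2,3,4,6,7}  (accept∈set)
'c' @ 3: {1,2,3,4,5,6}  (accept∈set)
'c' @ 4: {1,2,3,4,5,6}  (accept∈set)
'a' @ 5: {1,2,3,4,6,7}  (accept∈set)
'a' @ 6: {1,2,3,4,6,7}  (accept∈set)
'c' @ 7: {1,2,3,4,5,6}  (accept∈set)
end set {1,2,3,4,5,6} — state 1 in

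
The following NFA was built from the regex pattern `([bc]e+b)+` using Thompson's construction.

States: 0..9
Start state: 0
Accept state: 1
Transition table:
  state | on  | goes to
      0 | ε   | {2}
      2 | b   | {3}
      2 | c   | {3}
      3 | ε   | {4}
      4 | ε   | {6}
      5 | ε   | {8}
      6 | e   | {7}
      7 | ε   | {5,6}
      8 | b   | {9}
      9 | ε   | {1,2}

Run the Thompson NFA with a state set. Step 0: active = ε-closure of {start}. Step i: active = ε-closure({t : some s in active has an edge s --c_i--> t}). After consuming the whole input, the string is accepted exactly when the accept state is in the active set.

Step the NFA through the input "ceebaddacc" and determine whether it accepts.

Answer: REJECT

Trace:
initial (ε-close {0}): {0,2}
'c' @ 1: {3,4,6}
'e' @ 2: {5,6,7,8}
'e' @ 3: {5,6,7,8}
'b' @ 4: {1,2,9}  ✓accept
'a' @ 5: {}  — no active states
rest 'ddacc' ignored (set empty)
final: {}; accept 1 not in set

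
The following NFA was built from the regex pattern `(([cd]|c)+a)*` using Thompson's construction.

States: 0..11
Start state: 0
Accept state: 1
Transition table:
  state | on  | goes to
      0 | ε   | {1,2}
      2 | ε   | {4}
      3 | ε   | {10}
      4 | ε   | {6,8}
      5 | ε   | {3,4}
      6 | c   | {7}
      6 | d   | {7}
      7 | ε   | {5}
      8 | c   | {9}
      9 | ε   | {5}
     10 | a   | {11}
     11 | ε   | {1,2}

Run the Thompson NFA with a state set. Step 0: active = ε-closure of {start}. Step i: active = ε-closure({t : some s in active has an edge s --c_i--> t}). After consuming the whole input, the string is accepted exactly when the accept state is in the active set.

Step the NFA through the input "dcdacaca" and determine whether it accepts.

Answer: ACCEPT

Steps:
start: ε-closure({0}) = {0,1,2,4,6,8}
'd' @ 1: {3,4,5,6,7,8,10}
'c' @ 2: {3,4,5,6,7,8,9,10}
'd' @ 3: {3,4,5,6,7,8,10}
'a' @ 4: {1,2,4,6,8,11}  [accepting]
'c' @ 5: {3,4,5,6,7,8,9,10}
'a' @ 6: {1,2,4,6,8,11}  [accepting]
'c' @ 7: {3,4,5,6,7,8,9,10}
'a' @ 8: {1,2,4,6,8,11}  [accepting]
after full input: {1,2,4,6,8,11}  (accept=1 in)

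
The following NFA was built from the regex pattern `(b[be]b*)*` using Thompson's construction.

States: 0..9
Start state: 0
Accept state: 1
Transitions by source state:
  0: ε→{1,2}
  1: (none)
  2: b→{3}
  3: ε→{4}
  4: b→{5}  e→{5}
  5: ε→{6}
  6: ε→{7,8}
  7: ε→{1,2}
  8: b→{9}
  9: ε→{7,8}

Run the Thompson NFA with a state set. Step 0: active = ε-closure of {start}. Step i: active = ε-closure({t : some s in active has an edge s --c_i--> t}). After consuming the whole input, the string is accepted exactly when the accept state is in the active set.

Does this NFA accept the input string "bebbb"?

Answer: ACCEPT

Steps:
S₀ = ε-closure({0}) = {0,1,2}
'b' @ 1: {3,4}
'e' @ 2: {1,2,5,6,7,8}  (accept∈set)
'b' @ 3: {1,2,3,4,7,8,9}  (accept∈set)
'b' @ 4: {1,2,3,4,5,6,7,8,9}  (accept∈set)
'b' @ 5: {1,2,3,4,5,6,7,8,9}  (accept∈set)
final: {1,2,3,4,5,6,7,8,9}; accept 1 in set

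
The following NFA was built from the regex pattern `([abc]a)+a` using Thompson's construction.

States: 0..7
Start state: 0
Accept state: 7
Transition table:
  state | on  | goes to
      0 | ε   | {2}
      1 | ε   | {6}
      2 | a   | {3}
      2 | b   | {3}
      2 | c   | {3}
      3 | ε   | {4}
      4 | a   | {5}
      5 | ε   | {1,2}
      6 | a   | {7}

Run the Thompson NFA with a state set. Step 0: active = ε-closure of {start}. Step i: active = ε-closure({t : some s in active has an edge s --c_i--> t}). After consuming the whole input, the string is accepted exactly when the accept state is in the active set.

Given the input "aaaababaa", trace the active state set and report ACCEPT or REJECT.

S₀ = ε-closure({0}) = {0,2}
'a' @ 1: {3,4}
'a' @ 2: {1,2,5,6}
'a' @ 3: {3,4,7}  ✓accept
'a' @ 4: {1,2,5,6}
'b' @ 5: {3,4}
'a' @ 6: {1,2,5,6}
'b' @ 7: {3,4}
'a' @ 8: {1,2,5,6}
'a' @ 9: {3,4,7}  ✓accept
end set {3,4,7} — state 7 in

Answer: ACCEPT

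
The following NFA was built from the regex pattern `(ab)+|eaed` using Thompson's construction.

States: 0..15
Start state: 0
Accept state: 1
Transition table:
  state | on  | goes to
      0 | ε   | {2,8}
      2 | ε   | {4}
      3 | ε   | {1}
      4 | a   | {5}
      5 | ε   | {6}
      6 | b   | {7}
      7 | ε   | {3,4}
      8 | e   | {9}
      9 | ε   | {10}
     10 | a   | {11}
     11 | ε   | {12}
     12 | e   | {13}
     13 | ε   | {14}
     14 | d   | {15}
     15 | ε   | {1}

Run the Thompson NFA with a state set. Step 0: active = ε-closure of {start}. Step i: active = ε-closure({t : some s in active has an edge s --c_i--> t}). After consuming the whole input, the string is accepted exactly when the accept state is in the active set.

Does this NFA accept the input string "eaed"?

Answer: ACCEPT

Steps:
start: ε-closure({0}) = {0,2,4,8}
'e' @ 1: {9,10}
'a' @ 2: {11,12}
'e' @ 3: {13,14}
'd' @ 4: {1,15}  (accept∈set)
final: {1,15}; accept 1 in set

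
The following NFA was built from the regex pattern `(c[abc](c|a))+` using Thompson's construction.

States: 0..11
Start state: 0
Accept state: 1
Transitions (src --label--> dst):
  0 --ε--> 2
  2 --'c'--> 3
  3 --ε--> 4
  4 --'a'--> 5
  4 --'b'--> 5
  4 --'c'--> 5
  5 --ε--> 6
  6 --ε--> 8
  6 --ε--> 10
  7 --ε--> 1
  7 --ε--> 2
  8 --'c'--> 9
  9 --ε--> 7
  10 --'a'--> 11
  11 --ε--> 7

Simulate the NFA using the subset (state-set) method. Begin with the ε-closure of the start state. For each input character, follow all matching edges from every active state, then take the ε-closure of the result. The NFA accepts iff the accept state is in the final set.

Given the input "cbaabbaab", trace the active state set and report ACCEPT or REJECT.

start: ε-closure({0}) = {0,2}
'c' @ 1: {3,4}
'b' @ 2: {5,6,8,10}
'a' @ 3: {1,2,7,11}  (accept∈set)
'a' @ 4: {}  — no active states
rest 'bbaab' ignored (set empty)
after full input: {}  (accept=1 not in)

Answer: REJECT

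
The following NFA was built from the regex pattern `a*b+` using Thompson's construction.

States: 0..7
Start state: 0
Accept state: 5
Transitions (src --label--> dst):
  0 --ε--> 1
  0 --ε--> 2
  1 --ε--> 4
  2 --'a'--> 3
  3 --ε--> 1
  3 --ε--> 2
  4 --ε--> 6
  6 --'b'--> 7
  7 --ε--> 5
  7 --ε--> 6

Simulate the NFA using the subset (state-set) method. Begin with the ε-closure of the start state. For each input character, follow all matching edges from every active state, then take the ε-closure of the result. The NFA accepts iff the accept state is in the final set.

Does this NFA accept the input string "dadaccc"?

initial (ε-close {0}): {0,1,2,4,6}
'd' @ 1: {}  — state set empty
rest 'adaccc' ignored (set empty)
final: {}; accept 5 not in set

Answer: REJECT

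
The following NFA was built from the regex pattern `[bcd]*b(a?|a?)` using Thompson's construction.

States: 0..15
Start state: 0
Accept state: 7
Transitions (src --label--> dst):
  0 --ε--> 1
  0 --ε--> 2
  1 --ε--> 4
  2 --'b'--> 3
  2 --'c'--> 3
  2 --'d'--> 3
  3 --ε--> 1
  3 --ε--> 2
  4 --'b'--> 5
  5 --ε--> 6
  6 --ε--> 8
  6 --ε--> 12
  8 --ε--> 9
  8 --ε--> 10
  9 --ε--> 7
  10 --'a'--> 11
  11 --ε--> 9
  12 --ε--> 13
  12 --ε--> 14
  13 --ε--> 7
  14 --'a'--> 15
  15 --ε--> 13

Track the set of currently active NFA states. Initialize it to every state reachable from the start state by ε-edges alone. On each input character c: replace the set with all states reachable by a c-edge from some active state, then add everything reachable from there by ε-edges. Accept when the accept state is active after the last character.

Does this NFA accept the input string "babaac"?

start: ε-closure({0}) = {0,1,2,4}
'b' @ 1: {1,2,3,4,5,6,7,8,9,10,12,13,14}  ✓accept
'a' @ 2: {7,9,11,13,15}  ✓accept
'b' @ 3: {}  — state set empty
rest 'aac' ignored (set empty)
final: {}; accept 7 not in set

Answer: REJECT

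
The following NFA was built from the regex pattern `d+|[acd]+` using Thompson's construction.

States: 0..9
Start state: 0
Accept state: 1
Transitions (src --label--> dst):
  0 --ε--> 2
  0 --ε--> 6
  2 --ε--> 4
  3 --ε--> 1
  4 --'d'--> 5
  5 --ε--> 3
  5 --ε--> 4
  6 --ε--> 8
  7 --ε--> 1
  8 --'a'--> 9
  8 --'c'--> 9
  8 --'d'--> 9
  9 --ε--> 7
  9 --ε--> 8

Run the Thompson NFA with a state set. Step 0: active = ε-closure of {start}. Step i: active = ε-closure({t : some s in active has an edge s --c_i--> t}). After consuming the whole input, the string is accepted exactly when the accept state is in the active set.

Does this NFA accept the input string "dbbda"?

initial (ε-close {0}): {0,2,4,6,8}
'd' @ 1: {1,3,4,5,7,8,9}  [accepting]
'b' @ 2: {}  — dead — no transitions
rest 'bda' ignored (set empty)
after full input: {}  (accept=1 not in)

Answer: REJECT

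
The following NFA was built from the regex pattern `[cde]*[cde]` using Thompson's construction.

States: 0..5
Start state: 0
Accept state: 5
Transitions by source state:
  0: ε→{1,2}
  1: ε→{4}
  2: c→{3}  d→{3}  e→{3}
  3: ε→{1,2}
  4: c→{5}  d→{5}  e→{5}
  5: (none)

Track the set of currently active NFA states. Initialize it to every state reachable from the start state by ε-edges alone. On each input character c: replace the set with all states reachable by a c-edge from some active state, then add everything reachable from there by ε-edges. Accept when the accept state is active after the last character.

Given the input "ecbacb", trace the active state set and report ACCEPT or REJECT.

start: ε-closure({0}) = {0,1,2,4}
'e' @ 1: {1,2,3,4,5}  [accepting]
'c' @ 2: {1,2,3,4,5}  [accepting]
'b' @ 3: {}  — dead — no transitions
rest 'acb' ignored (set empty)
final: {}; accept 5 not in set

Answer: REJECT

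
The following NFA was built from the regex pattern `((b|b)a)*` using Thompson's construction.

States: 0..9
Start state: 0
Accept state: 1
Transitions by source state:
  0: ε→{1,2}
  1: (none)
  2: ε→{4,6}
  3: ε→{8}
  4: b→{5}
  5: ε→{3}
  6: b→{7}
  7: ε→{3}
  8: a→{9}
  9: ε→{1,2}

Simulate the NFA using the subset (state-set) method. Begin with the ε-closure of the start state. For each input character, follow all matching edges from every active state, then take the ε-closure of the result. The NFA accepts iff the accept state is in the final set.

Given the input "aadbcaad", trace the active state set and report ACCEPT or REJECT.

S₀ = ε-closure({0}) = {0,1,2,4,6}
'a' @ 1: {}  — state set empty
rest 'adbcaad' ignored (set empty)
final: {}; accept 1 not in set

Answer: REJECT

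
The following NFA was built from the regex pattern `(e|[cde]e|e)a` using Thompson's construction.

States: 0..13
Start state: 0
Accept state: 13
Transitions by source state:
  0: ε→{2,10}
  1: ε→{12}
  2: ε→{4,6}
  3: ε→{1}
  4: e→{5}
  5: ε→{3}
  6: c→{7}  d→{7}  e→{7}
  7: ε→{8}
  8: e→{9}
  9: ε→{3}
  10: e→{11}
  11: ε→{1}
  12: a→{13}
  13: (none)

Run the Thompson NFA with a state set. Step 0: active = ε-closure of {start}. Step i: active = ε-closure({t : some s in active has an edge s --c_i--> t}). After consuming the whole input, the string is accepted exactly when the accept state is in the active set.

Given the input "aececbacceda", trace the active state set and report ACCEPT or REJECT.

S₀ = ε-closure({0}) = {0,2,4,6,10}
'a' @ 1: {}  — no active states
rest 'ececbacceda' ignored (set empty)
end set {} — state 13 not in

Answer: REJECT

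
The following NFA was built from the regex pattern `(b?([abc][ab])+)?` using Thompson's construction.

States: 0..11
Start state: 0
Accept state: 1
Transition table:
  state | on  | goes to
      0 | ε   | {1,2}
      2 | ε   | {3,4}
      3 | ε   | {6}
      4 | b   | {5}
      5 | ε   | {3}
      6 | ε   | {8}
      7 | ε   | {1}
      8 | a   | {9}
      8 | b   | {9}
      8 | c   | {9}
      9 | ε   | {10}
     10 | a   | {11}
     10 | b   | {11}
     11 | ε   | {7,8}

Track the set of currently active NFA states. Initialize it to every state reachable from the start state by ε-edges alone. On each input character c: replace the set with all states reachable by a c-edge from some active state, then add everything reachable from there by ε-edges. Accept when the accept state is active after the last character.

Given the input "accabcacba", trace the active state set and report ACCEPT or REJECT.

Answer: REJECT

Trace:
start: ε-closure({0}) = {0,1,2,3,4,6,8}
'a' @ 1: {9,10}
'c' @ 2: {}  — dead — no transitions
rest 'cabcacba' ignored (set empty)
after full input: {}  (accept=1 not in)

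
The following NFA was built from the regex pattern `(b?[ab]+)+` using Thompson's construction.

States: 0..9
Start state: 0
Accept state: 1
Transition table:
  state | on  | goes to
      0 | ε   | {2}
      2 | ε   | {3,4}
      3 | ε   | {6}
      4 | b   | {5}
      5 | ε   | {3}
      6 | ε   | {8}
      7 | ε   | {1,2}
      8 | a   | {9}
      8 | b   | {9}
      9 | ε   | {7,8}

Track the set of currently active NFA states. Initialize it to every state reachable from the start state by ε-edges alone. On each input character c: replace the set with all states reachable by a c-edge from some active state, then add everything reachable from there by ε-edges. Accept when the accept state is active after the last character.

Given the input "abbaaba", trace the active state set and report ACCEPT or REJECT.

Answer: ACCEPT

Trace:
S₀ = ε-closure({0}) = {0,2,3,4,6,8}
'a' @ 1: {1,2,3,4,6,7,8,9}  [accepting]
'b' @ 2: {1,2,3,4,5,6,7,8,9}  [accepting]
'b' @ 3: {1,2,3,4,5,6,7,8,9}  [accepting]
'a' @ 4: {1,2,3,4,6,7,8,9}  [accepting]
'a' @ 5: {1,2,3,4,6,7,8,9}  [accepting]
'b' @ 6: {1,2,3,4,5,6,7,8,9}  [accepting]
'a' @ 7: {1,2,3,4,6,7,8,9}  [accepting]
end set {1,2,3,4,6,7,8,9} — state 1 in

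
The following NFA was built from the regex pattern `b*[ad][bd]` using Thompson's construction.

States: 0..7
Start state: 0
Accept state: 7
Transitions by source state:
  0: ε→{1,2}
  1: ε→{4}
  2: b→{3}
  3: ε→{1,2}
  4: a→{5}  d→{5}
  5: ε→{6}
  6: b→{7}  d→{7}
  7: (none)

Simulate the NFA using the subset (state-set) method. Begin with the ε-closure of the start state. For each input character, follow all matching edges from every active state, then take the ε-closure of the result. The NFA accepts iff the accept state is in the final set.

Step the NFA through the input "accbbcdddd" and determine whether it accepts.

initial (ε-close {0}): {0,1,2,4}
'a' @ 1: {5,6}
'c' @ 2: {}  — no active states
rest 'cbbcdddd' ignored (set empty)
after full input: {}  (accept=7 not in)

Answer: REJECT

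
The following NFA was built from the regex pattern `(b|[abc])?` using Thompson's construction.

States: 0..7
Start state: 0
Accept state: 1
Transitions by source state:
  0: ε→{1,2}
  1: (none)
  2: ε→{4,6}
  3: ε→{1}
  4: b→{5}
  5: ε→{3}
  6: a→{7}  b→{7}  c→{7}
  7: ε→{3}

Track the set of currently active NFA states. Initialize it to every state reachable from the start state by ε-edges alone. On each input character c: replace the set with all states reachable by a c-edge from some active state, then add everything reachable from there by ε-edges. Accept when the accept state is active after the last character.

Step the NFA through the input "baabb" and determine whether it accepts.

S₀ = ε-closure({0}) = {0,1,2,4,6}
'b' @ 1: {1,3,5,7}  (accept∈set)
'a' @ 2: {}  — no active states
rest 'abb' ignored (set empty)
after full input: {}  (accept=1 not in)

Answer: REJECT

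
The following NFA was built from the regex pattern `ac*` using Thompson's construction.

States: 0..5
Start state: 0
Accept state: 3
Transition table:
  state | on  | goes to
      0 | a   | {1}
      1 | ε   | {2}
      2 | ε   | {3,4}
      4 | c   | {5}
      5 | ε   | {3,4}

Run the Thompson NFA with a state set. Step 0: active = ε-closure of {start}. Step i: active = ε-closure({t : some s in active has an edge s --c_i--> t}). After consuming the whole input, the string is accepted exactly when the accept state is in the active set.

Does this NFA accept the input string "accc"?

S₀ = ε-closure({0}) = {0}
'a' @ 1: {1,2,3,4}  (accept∈set)
'c' @ 2: {3,4,5}  (accept∈set)
'c' @ 3: {3,4,5}  (accept∈set)
'c' @ 4: {3,4,5}  (accept∈set)
after full input: {3,4,5}  (accept=3 in)

Answer: ACCEPT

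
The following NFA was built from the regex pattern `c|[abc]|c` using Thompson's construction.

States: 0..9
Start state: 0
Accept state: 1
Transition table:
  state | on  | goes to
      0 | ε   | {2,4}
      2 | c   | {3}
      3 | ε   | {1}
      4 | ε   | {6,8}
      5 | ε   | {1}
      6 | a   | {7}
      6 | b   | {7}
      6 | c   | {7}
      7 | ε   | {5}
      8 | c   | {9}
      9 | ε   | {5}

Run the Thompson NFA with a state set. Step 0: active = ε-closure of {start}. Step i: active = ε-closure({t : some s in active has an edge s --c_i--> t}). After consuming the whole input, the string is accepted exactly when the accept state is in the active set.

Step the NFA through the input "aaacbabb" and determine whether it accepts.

start: ε-closure({0}) = {0,2,4,6,8}
'a' @ 1: {1,5,7}  ✓accept
'a' @ 2: {}  — state set empty
rest 'acbabb' ignored (set empty)
end set {} — state 1 not in

Answer: REJECT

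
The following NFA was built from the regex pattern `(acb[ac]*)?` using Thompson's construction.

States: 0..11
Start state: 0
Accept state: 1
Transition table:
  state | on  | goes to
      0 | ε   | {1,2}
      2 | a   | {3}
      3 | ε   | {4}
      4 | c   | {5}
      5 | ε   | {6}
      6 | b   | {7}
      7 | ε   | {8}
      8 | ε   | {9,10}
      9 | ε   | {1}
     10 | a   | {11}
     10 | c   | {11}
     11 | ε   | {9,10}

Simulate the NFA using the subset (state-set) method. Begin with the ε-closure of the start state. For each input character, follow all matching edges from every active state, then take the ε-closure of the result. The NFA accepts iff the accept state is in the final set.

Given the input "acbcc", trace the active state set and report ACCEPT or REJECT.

Answer: ACCEPT

Derivation:
initial (ε-close {0}): {0,1,2}
'a' @ 1: {3,4}
'c' @ 2: {5,6}
'b' @ 3: {1,7,8,9,10}  [accepting]
'c' @ 4: {1,9,10,11}  [accepting]
'c' @ 5: {1,9,10,11}  [accepting]
after full input: {1,9,10,11}  (accept=1 in)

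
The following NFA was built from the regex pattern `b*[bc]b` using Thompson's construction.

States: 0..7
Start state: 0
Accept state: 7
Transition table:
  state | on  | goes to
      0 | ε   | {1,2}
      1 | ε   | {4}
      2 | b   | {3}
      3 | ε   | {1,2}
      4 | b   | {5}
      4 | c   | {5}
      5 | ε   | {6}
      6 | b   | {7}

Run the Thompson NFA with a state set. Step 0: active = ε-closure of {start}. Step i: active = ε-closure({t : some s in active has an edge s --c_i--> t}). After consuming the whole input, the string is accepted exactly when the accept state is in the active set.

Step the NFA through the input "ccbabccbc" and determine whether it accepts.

S₀ = ε-closure({0}) = {0,1,2,4}
'c' @ 1: {5,6}
'c' @ 2: {}  — no active states
rest 'babccbc' ignored (set empty)
end set {} — state 7 not in

Answer: REJECT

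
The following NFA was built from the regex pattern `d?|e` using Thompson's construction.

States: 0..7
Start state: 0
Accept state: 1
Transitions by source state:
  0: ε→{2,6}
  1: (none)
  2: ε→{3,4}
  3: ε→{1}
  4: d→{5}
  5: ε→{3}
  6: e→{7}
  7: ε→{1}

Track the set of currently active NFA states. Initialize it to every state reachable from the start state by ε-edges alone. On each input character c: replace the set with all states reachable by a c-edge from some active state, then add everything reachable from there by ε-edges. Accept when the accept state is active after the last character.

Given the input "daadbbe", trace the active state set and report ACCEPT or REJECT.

Answer: REJECT

Trace:
initial (ε-close {0}): {0,1,2,3,4,6}
'd' @ 1: {1,3,5}  (accept∈set)
'a' @ 2: {}  — state set empty
rest 'adbbe' ignored (set empty)
after full input: {}  (accept=1 not in)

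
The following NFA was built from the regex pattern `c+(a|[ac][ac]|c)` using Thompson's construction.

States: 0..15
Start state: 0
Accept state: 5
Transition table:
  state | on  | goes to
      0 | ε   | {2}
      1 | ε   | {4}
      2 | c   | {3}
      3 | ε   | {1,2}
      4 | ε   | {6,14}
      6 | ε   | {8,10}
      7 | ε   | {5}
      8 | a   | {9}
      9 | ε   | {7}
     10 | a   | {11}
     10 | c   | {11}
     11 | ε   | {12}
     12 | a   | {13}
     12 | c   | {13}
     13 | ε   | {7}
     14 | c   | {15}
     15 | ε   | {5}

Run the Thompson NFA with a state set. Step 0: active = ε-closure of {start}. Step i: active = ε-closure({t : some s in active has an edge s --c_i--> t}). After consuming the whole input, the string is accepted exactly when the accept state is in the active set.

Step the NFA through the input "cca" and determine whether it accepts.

initial (ε-close {0}): {0,2}
'c' @ 1: {1,2,3,4,6,8,10,14}
'c' @ 2: {1,2,3,4,5,6,8,10,11,12,14,15}  [accepting]
'a' @ 3: {5,7,9,11,12,13}  [accepting]
after full input: {5,7,9,11,12,13}  (accept=5 in)

Answer: ACCEPT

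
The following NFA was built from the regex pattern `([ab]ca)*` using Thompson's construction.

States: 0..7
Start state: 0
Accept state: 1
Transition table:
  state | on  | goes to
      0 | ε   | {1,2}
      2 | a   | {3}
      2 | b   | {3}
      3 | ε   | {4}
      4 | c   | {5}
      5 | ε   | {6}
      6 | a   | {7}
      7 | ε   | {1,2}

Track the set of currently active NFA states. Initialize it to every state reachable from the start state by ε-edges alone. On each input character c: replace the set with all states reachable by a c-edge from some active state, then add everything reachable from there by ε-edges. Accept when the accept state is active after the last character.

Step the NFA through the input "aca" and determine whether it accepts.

Answer: ACCEPT

Trace:
start: ε-closure({0}) = {0,1,2}
'a' @ 1: {3,4}
'c' @ 2: {5,6}
'a' @ 3: {1,2,7}  ✓accept
after full input: {1,2,7}  (accept=1 in)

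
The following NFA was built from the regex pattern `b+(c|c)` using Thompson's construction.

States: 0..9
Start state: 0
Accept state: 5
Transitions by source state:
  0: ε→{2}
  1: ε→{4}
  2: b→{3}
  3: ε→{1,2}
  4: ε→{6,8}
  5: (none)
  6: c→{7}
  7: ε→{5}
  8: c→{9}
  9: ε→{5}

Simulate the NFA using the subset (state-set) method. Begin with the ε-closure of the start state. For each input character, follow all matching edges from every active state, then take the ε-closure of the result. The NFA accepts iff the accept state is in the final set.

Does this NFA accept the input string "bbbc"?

S₀ = ε-closure({0}) = {0,2}
'b' @ 1: {1,2,3,4,6,8}
'b' @ 2: {1,2,3,4,6,8}
'b' @ 3: {1,2,3,4,6,8}
'c' @ 4: {5,7,9}  (accept∈set)
after full input: {5,7,9}  (accept=5 in)

Answer: ACCEPT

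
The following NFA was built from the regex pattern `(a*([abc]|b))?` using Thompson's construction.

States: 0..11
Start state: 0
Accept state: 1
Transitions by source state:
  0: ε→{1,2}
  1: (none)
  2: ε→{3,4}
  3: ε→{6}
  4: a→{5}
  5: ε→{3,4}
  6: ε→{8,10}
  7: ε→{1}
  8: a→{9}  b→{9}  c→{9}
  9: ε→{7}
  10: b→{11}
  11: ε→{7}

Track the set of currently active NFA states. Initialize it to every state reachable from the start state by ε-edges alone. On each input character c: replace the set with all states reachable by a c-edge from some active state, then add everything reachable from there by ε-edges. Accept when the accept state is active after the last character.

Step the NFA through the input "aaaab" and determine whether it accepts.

Answer: ACCEPT

Steps:
initial (ε-close {0}): {0,1,2,3,4,6,8,10}
'a' @ 1: {1,3,4,5,6,7,8,9,10}  [accepting]
'a' @ 2: {1,3,4,5,6,7,8,9,10}  [accepting]
'a' @ 3: {1,3,4,5,6,7,8,9,10}  [accepting]
'a' @ 4: {1,3,4,5,6,7,8,9,10}  [accepting]
'b' @ 5: {1,7,9,11}  [accepting]
final: {1,7,9,11}; accept 1 in set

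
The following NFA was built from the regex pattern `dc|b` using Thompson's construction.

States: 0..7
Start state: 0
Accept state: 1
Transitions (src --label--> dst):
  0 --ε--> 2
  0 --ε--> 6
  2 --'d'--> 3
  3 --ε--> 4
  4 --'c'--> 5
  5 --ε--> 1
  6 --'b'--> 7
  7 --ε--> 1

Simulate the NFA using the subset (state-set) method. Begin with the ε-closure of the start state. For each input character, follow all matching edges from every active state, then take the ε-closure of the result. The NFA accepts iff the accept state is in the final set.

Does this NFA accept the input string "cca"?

Answer: REJECT

Derivation:
start: ε-closure({0}) = {0,2,6}
'c' @ 1: {}  — no active states
rest 'ca' ignored (set empty)
final: {}; accept 1 not in set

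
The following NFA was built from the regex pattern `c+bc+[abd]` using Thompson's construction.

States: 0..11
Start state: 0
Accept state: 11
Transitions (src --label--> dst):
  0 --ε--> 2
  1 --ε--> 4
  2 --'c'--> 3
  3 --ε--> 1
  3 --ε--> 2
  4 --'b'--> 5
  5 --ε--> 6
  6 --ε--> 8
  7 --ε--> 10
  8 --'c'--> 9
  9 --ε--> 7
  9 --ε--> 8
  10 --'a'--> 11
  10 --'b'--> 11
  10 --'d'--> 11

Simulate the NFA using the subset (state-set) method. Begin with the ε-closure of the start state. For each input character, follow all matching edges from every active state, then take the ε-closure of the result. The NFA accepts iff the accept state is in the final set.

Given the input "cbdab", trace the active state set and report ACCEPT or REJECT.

Answer: REJECT

Trace:
start: ε-closure({0}) = {0,2}
'c' @ 1: {1,2,3,4}
'b' @ 2: {5,6,8}
'd' @ 3: {}  — no active states
rest 'ab' ignored (set empty)
after full input: {}  (accept=11 not in)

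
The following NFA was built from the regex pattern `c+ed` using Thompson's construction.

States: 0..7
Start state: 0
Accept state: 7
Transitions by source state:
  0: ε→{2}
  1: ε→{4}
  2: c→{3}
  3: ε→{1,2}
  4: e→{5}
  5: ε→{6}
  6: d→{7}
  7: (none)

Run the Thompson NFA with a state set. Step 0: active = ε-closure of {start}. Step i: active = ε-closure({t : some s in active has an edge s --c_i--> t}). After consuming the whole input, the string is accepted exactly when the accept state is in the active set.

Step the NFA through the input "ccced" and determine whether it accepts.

Answer: ACCEPT

Trace:
initial (ε-close {0}): {0,2}
'c' @ 1: {1,2,3,4}
'c' @ 2: {1,2,3,4}
'c' @ 3: {1,2,3,4}
'e' @ 4: {5,6}
'd' @ 5: {7}  ✓accept
after full input: {7}  (accept=7 in)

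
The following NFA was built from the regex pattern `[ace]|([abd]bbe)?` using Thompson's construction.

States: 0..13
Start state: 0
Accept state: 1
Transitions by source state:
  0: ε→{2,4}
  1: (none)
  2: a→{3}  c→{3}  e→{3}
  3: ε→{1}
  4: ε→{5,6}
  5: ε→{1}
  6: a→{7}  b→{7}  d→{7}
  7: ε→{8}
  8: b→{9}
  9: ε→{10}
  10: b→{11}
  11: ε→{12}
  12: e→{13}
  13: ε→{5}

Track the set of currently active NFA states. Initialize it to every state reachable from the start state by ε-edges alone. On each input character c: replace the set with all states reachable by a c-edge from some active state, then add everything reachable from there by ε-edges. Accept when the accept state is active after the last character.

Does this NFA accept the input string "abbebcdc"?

Answer: REJECT

Steps:
start: ε-closure({0}) = {0,1,2,4,5,6}
'a' @ 1: {1,3,7,8}  [accepting]
'b' @ 2: {9,10}
'b' @ 3: {11,12}
'e' @ 4: {1,5,13}  [accepting]
'b' @ 5: {}  — dead — no transitions
rest 'cdc' ignored (set empty)
after full input: {}  (accept=1 not in)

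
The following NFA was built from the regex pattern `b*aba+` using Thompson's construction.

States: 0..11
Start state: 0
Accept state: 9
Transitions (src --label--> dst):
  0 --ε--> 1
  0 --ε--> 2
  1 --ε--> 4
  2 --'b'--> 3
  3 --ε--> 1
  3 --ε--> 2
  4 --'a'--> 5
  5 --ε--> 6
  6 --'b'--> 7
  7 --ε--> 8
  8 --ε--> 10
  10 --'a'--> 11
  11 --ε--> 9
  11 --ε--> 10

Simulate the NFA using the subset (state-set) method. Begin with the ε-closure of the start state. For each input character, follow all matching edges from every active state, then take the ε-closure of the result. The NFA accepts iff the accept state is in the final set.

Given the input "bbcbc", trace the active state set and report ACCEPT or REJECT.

initial (ε-close {0}): {0,1,2,4}
'b' @ 1: {1,2,3,4}
'b' @ 2: {1,2,3,4}
'c' @ 3: {}  — state set empty
rest 'bc' ignored (set empty)
after full input: {}  (accept=9 not in)

Answer: REJECT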